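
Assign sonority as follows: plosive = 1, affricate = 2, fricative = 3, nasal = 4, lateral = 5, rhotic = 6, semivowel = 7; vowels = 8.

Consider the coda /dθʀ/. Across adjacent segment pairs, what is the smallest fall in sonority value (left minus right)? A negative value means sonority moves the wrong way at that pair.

/d/ — plosive, sonority 1.
/θ/ — fricative, sonority 3.
/ʀ/ — rhotic, sonority 6.
/d/→/θ/: change -2.
/θ/→/ʀ/: change -3.
Minimum = -3.

-3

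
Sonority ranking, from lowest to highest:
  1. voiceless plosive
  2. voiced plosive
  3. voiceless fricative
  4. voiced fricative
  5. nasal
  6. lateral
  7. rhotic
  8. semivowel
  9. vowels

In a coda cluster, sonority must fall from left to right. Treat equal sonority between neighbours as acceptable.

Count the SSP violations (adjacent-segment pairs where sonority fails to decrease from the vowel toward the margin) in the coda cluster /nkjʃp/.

1

/n/: nasal = 5.
/k/: voiceless plosive = 1.
/j/: semivowel = 8.
/ʃ/: voiceless fricative = 3.
/p/: voiceless plosive = 1.
/n/→/k/: 5→1 (falls) — ok.
/k/→/j/: 1→8 (does not fall) — violation.
/j/→/ʃ/: 8→3 (falls) — ok.
/ʃ/→/p/: 3→1 (falls) — ok.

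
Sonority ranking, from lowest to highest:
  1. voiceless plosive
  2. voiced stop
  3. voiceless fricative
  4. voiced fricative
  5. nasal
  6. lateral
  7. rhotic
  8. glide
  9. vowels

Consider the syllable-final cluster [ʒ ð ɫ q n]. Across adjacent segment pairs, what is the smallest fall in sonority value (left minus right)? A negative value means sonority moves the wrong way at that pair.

/ʒ/ is a voiced fricative (sonority 4).
/ð/ is a voiced fricative (sonority 4).
/ɫ/ is a lateral (sonority 6).
/q/ is a voiceless plosive (sonority 1).
/n/ is a nasal (sonority 5).
/ʒ/→/ð/: change +0.
/ð/→/ɫ/: change -2.
/ɫ/→/q/: change +5.
/q/→/n/: change -4.
Minimum = -4.

-4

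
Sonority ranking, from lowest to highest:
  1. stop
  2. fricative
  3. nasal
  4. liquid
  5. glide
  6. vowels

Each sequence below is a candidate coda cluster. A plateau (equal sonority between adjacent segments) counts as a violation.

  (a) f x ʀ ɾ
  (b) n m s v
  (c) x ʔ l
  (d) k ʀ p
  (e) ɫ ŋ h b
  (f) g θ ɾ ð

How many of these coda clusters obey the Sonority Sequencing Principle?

1

(a) sonority 2-2-4-4: ill-formed.
(b) sonority 3-3-2-2: ill-formed.
(c) sonority 2-1-4: ill-formed.
(d) sonority 1-4-1: ill-formed.
(e) sonority 4-3-2-1: well-formed.
(f) sonority 1-2-4-2: ill-formed.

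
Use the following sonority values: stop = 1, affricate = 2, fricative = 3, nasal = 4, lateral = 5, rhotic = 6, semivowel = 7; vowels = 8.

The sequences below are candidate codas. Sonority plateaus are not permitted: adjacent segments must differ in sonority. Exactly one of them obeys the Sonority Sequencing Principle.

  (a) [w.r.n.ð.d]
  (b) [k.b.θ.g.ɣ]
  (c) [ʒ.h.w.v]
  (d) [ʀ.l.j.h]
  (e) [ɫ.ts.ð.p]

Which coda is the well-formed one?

a

(a) [w.r.n.ð.d]: profile 7-6-4-3-1 — obeys.
(b) [k.b.θ.g.ɣ]: profile 1-1-3-1-3 — violates.
(c) [ʒ.h.w.v]: profile 3-3-7-3 — violates.
(d) [ʀ.l.j.h]: profile 6-5-7-3 — violates.
(e) [ɫ.ts.ð.p]: profile 5-2-3-1 — violates.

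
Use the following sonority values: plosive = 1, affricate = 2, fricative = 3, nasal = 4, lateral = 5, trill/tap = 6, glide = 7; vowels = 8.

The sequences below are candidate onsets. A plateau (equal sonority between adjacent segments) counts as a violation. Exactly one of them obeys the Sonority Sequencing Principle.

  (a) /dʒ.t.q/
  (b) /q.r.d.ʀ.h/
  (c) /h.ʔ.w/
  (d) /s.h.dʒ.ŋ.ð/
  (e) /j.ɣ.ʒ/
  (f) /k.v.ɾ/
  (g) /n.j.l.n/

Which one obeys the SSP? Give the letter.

(a) /dʒ.t.q/: profile 2-1-1 — violates.
(b) /q.r.d.ʀ.h/: profile 1-6-1-6-3 — violates.
(c) /h.ʔ.w/: profile 3-1-7 — violates.
(d) /s.h.dʒ.ŋ.ð/: profile 3-3-2-4-3 — violates.
(e) /j.ɣ.ʒ/: profile 7-3-3 — violates.
(f) /k.v.ɾ/: profile 1-3-6 — obeys.
(g) /n.j.l.n/: profile 4-7-5-4 — violates.

f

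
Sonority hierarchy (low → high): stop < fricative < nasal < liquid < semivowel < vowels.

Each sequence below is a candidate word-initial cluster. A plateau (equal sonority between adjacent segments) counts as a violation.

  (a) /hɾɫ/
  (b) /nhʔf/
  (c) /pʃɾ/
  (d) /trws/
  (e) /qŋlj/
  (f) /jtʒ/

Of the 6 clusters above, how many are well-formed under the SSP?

(a) 2-4-4 → violates
(b) 3-2-1-2 → violates
(c) 1-2-4 → obeys
(d) 1-4-5-2 → violates
(e) 1-3-4-5 → obeys
(f) 5-1-2 → violates

2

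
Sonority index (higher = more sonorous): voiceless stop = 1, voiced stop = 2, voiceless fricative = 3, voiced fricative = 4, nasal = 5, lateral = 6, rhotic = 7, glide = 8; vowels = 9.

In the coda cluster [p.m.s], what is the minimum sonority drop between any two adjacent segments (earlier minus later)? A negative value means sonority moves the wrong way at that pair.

-4

/p/: voiceless stop = 1.
/m/: nasal = 5.
/s/: voiceless fricative = 3.
/p/→/m/: change -4.
/m/→/s/: change +2.
Minimum = -4.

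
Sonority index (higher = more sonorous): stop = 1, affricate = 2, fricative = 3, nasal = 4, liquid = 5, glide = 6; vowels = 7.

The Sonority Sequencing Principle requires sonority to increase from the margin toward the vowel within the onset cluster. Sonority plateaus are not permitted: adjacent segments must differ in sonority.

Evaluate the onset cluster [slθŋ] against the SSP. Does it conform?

no

/s/ — fricative, sonority 3.
/l/ — liquid, sonority 5.
/θ/ — fricative, sonority 3.
/ŋ/ — nasal, sonority 4.
The profile is 3-5-3-4. Between /l/ (5) and /θ/ (3) sonority does not rise, so the cluster violates the SSP.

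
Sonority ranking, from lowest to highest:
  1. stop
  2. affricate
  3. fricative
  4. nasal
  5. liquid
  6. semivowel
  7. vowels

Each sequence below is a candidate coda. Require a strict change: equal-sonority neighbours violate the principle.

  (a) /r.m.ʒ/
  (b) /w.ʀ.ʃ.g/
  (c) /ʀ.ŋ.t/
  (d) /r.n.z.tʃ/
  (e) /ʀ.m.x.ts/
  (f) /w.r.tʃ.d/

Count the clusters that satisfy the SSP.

(a) 5-4-3 → obeys
(b) 6-5-3-1 → obeys
(c) 5-4-1 → obeys
(d) 5-4-3-2 → obeys
(e) 5-4-3-2 → obeys
(f) 6-5-2-1 → obeys

6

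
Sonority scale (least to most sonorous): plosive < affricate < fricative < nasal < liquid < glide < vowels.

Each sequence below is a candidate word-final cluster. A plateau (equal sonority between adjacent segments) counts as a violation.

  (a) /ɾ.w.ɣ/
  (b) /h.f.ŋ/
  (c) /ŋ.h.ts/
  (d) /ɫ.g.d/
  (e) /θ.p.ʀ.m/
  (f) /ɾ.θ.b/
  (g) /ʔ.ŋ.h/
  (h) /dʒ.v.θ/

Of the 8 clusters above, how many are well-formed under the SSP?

2

(a) 5-6-3 → violates
(b) 3-3-4 → violates
(c) 4-3-2 → obeys
(d) 5-1-1 → violates
(e) 3-1-5-4 → violates
(f) 5-3-1 → obeys
(g) 1-4-3 → violates
(h) 2-3-3 → violates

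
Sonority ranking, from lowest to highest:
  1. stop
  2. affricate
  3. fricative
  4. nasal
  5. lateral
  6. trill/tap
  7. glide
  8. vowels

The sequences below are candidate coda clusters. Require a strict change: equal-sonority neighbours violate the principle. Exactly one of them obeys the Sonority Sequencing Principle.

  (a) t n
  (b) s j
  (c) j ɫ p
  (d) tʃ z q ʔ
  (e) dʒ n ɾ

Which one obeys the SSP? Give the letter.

c

(a) 1-4 → violates
(b) 3-7 → violates
(c) 7-5-1 → obeys
(d) 2-3-1-1 → violates
(e) 2-4-6 → violates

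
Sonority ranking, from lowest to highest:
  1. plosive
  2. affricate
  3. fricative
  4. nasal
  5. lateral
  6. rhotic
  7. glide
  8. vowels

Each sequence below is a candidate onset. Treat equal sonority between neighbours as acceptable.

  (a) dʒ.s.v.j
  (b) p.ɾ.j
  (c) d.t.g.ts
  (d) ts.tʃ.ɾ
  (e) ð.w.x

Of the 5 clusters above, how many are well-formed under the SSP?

(a) 2-3-3-7 → obeys
(b) 1-6-7 → obeys
(c) 1-1-1-2 → obeys
(d) 2-2-6 → obeys
(e) 3-7-3 → violates

4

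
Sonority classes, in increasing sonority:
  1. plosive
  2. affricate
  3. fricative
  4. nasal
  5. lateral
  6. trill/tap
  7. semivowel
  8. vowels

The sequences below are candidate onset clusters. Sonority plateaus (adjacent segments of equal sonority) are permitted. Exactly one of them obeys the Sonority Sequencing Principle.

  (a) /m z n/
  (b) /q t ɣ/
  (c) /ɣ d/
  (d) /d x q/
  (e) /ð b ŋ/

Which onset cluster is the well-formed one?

b

(a) 4-3-4 → violates
(b) 1-1-3 → obeys
(c) 3-1 → violates
(d) 1-3-1 → violates
(e) 3-1-4 → violates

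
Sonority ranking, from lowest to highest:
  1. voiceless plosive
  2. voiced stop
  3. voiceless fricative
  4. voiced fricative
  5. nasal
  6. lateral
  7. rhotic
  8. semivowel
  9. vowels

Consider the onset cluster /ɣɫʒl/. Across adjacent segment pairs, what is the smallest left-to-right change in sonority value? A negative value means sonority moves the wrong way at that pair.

/ɣ/: voiced fricative = 4.
/ɫ/: lateral = 6.
/ʒ/: voiced fricative = 4.
/l/: lateral = 6.
/ɣ/→/ɫ/: change +2.
/ɫ/→/ʒ/: change -2.
/ʒ/→/l/: change +2.
Minimum = -2.

-2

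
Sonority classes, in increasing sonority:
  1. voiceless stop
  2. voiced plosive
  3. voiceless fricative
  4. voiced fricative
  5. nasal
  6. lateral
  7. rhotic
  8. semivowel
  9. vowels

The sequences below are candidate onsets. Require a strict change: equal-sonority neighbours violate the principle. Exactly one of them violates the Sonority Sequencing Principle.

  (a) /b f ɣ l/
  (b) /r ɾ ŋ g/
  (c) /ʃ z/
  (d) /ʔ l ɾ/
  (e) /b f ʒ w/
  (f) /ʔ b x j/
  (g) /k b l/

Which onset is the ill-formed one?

b

(a) /b f ɣ l/: profile 2-3-4-6 — obeys.
(b) /r ɾ ŋ g/: profile 7-7-5-2 — violates.
(c) /ʃ z/: profile 3-4 — obeys.
(d) /ʔ l ɾ/: profile 1-6-7 — obeys.
(e) /b f ʒ w/: profile 2-3-4-8 — obeys.
(f) /ʔ b x j/: profile 1-2-3-8 — obeys.
(g) /k b l/: profile 1-2-6 — obeys.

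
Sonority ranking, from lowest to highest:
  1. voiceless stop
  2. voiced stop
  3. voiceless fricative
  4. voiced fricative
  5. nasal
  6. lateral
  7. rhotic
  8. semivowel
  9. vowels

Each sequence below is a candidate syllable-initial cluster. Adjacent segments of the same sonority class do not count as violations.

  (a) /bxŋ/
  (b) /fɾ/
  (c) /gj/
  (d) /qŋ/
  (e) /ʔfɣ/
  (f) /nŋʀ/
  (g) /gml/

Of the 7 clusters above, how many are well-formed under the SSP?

(a) /bxŋ/: profile 2-3-5 — obeys.
(b) /fɾ/: profile 3-7 — obeys.
(c) /gj/: profile 2-8 — obeys.
(d) /qŋ/: profile 1-5 — obeys.
(e) /ʔfɣ/: profile 1-3-4 — obeys.
(f) /nŋʀ/: profile 5-5-7 — obeys.
(g) /gml/: profile 2-5-6 — obeys.

7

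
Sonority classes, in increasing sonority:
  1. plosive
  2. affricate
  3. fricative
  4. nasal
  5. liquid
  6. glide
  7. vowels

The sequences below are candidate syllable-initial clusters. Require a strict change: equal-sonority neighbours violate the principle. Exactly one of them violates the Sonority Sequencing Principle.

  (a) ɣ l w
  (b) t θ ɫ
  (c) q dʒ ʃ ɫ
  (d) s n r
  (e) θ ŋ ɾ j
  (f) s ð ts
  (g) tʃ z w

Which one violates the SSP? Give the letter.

(a) sonority 3-5-6: well-formed.
(b) sonority 1-3-5: well-formed.
(c) sonority 1-2-3-5: well-formed.
(d) sonority 3-4-5: well-formed.
(e) sonority 3-4-5-6: well-formed.
(f) sonority 3-3-2: ill-formed.
(g) sonority 2-3-6: well-formed.

f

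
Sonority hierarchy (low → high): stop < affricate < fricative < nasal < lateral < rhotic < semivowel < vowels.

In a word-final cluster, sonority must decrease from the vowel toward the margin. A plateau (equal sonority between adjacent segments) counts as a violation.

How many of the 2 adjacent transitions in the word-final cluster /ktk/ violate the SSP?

2

/k/ is a stop (sonority 1).
/t/ is a stop (sonority 1).
/k/ is a stop (sonority 1).
/k/→/t/: 1→1 (plateau) — violation.
/t/→/k/: 1→1 (plateau) — violation.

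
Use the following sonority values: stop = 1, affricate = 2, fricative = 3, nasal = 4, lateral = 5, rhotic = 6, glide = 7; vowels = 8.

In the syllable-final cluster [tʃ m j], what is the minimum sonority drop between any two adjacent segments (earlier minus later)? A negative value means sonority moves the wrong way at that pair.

-3

/tʃ/ — affricate, sonority 2.
/m/ — nasal, sonority 4.
/j/ — glide, sonority 7.
/tʃ/→/m/: change -2.
/m/→/j/: change -3.
Minimum = -3.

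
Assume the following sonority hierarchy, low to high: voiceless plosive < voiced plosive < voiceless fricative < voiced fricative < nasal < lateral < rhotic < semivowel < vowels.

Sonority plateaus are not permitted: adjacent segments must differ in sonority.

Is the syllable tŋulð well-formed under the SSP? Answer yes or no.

Onset: /t/ is a voiceless plosive (sonority 1), /ŋ/ is a nasal (sonority 5); then the nucleus /u/ (sonority 9).
Onset profile 1-5-9 — rises to the nucleus.
Coda: /l/ is a lateral (sonority 6), /ð/ is a voiced fricative (sonority 4).
Coda profile 9-6-4 — falls from the nucleus.

yes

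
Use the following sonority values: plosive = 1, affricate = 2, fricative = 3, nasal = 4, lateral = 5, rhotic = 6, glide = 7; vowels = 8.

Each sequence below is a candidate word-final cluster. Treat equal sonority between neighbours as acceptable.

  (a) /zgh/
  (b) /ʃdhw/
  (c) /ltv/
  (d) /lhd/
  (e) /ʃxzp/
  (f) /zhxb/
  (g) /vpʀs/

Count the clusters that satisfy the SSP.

3

(a) /zgh/: profile 3-1-3 — violates.
(b) /ʃdhw/: profile 3-1-3-7 — violates.
(c) /ltv/: profile 5-1-3 — violates.
(d) /lhd/: profile 5-3-1 — obeys.
(e) /ʃxzp/: profile 3-3-3-1 — obeys.
(f) /zhxb/: profile 3-3-3-1 — obeys.
(g) /vpʀs/: profile 3-1-6-3 — violates.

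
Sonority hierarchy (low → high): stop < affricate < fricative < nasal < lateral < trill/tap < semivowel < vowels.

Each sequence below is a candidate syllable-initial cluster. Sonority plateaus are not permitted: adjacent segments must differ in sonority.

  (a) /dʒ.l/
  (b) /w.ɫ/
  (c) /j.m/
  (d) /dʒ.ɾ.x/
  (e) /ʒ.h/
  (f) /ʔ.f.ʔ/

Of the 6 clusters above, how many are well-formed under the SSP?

1

(a) 2-5 → obeys
(b) 7-5 → violates
(c) 7-4 → violates
(d) 2-6-3 → violates
(e) 3-3 → violates
(f) 1-3-1 → violates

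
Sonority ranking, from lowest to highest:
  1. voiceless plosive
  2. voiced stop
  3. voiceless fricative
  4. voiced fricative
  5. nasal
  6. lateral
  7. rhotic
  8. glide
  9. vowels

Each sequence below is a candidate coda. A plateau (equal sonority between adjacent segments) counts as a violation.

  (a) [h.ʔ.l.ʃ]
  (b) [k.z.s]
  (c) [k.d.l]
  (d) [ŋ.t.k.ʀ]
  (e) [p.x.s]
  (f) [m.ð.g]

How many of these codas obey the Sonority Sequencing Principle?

(a) [h.ʔ.l.ʃ]: profile 3-1-6-3 — violates.
(b) [k.z.s]: profile 1-4-3 — violates.
(c) [k.d.l]: profile 1-2-6 — violates.
(d) [ŋ.t.k.ʀ]: profile 5-1-1-7 — violates.
(e) [p.x.s]: profile 1-3-3 — violates.
(f) [m.ð.g]: profile 5-4-2 — obeys.

1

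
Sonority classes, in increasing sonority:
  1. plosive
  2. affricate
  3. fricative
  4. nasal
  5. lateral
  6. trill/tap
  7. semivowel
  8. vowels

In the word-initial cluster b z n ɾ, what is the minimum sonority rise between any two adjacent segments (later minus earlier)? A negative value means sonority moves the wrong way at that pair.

1

/b/ — plosive, sonority 1.
/z/ — fricative, sonority 3.
/n/ — nasal, sonority 4.
/ɾ/ — trill/tap, sonority 6.
/b/→/z/: change +2.
/z/→/n/: change +1.
/n/→/ɾ/: change +2.
Minimum = 1.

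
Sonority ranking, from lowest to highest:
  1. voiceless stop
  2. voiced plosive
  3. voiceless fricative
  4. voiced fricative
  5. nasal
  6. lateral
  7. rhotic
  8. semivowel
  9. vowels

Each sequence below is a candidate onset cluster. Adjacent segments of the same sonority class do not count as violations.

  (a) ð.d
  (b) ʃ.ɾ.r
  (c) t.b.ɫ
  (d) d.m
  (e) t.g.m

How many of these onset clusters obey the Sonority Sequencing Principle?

4

(a) ð.d: profile 4-2 — violates.
(b) ʃ.ɾ.r: profile 3-7-7 — obeys.
(c) t.b.ɫ: profile 1-2-6 — obeys.
(d) d.m: profile 2-5 — obeys.
(e) t.g.m: profile 1-2-5 — obeys.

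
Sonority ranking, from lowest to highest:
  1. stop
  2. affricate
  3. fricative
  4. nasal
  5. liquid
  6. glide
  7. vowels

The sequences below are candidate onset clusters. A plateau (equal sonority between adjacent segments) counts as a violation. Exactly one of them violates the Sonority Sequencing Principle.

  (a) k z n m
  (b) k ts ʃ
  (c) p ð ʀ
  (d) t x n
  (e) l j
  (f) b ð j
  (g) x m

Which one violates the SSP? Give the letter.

(a) 1-3-4-4 → violates
(b) 1-2-3 → obeys
(c) 1-3-5 → obeys
(d) 1-3-4 → obeys
(e) 5-6 → obeys
(f) 1-3-6 → obeys
(g) 3-4 → obeys

a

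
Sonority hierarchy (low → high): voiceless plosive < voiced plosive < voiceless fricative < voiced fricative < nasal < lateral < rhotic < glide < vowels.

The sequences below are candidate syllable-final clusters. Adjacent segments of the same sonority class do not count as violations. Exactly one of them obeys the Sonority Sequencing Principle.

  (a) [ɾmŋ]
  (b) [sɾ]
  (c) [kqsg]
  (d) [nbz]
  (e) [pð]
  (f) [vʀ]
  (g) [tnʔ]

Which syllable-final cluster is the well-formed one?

(a) sonority 7-5-5: well-formed.
(b) sonority 3-7: ill-formed.
(c) sonority 1-1-3-2: ill-formed.
(d) sonority 5-2-4: ill-formed.
(e) sonority 1-4: ill-formed.
(f) sonority 4-7: ill-formed.
(g) sonority 1-5-1: ill-formed.

a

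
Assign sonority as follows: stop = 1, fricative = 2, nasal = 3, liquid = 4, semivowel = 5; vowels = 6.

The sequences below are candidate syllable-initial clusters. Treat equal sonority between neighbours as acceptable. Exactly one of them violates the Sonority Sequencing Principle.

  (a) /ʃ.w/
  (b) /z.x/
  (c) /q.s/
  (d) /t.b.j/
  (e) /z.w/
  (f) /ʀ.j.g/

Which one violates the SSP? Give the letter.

(a) sonority 2-5: well-formed.
(b) sonority 2-2: well-formed.
(c) sonority 1-2: well-formed.
(d) sonority 1-1-5: well-formed.
(e) sonority 2-5: well-formed.
(f) sonority 4-5-1: ill-formed.

f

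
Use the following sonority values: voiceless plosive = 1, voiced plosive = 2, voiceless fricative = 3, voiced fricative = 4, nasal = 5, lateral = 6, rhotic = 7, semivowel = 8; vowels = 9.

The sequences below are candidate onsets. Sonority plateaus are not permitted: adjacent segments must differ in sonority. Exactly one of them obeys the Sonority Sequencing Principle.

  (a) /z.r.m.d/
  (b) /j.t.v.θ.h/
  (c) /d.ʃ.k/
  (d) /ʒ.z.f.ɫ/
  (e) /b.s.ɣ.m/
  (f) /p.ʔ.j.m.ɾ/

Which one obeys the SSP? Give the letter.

e

(a) sonority 4-7-5-2: ill-formed.
(b) sonority 8-1-4-3-3: ill-formed.
(c) sonority 2-3-1: ill-formed.
(d) sonority 4-4-3-6: ill-formed.
(e) sonority 2-3-4-5: well-formed.
(f) sonority 1-1-8-5-7: ill-formed.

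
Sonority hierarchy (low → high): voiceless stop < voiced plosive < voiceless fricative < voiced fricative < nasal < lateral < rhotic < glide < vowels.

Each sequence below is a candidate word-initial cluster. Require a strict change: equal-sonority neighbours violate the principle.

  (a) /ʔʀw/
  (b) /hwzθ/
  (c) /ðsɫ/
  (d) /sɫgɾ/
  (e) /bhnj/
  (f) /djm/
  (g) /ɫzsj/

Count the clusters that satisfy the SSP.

2

(a) sonority 1-7-8: well-formed.
(b) sonority 3-8-4-3: ill-formed.
(c) sonority 4-3-6: ill-formed.
(d) sonority 3-6-2-7: ill-formed.
(e) sonority 2-3-5-8: well-formed.
(f) sonority 2-8-5: ill-formed.
(g) sonority 6-4-3-8: ill-formed.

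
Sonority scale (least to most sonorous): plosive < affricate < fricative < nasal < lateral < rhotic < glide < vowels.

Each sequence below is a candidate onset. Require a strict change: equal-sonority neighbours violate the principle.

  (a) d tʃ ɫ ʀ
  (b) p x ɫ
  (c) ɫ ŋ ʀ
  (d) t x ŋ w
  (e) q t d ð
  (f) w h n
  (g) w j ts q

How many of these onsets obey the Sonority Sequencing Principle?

3

(a) sonority 1-2-5-6: well-formed.
(b) sonority 1-3-5: well-formed.
(c) sonority 5-4-6: ill-formed.
(d) sonority 1-3-4-7: well-formed.
(e) sonority 1-1-1-3: ill-formed.
(f) sonority 7-3-4: ill-formed.
(g) sonority 7-7-2-1: ill-formed.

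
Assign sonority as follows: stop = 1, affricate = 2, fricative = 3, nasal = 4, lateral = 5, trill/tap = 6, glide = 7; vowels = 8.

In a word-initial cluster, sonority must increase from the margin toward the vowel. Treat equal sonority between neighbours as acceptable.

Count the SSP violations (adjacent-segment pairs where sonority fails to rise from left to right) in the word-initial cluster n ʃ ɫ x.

/n/ is a nasal (sonority 4).
/ʃ/ is a fricative (sonority 3).
/ɫ/ is a lateral (sonority 5).
/x/ is a fricative (sonority 3).
/n/→/ʃ/: 4→3 (does not rise) — violation.
/ʃ/→/ɫ/: 3→5 (rises) — ok.
/ɫ/→/x/: 5→3 (does not rise) — violation.

2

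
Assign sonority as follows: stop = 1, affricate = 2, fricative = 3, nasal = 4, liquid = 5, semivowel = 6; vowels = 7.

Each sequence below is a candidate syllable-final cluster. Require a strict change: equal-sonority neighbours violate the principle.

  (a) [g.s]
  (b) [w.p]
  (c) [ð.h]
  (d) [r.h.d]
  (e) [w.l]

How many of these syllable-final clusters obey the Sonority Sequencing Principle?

3

(a) sonority 1-3: ill-formed.
(b) sonority 6-1: well-formed.
(c) sonority 3-3: ill-formed.
(d) sonority 5-3-1: well-formed.
(e) sonority 6-5: well-formed.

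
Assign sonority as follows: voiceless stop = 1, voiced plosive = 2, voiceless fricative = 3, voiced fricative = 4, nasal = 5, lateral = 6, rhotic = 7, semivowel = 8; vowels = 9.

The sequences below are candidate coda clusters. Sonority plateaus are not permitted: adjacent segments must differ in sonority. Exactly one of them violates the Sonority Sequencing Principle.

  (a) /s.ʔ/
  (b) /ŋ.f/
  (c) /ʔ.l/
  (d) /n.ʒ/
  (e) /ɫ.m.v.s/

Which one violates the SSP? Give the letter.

(a) sonority 3-1: well-formed.
(b) sonority 5-3: well-formed.
(c) sonority 1-6: ill-formed.
(d) sonority 5-4: well-formed.
(e) sonority 6-5-4-3: well-formed.

c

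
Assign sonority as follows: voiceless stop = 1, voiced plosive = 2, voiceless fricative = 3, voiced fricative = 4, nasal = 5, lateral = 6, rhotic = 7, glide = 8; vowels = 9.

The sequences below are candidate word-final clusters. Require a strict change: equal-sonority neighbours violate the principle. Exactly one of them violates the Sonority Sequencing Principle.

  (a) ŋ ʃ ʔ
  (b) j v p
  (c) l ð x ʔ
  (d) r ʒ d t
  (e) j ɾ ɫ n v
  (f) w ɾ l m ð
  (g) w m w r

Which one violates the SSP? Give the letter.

g

(a) ŋ ʃ ʔ: profile 5-3-1 — obeys.
(b) j v p: profile 8-4-1 — obeys.
(c) l ð x ʔ: profile 6-4-3-1 — obeys.
(d) r ʒ d t: profile 7-4-2-1 — obeys.
(e) j ɾ ɫ n v: profile 8-7-6-5-4 — obeys.
(f) w ɾ l m ð: profile 8-7-6-5-4 — obeys.
(g) w m w r: profile 8-5-8-7 — violates.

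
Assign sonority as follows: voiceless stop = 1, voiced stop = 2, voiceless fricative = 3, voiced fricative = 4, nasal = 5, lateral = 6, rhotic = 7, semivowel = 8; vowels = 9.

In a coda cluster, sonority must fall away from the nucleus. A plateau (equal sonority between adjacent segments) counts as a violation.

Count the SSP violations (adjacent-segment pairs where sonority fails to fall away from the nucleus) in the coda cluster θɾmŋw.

/θ/ is a voiceless fricative (sonority 3).
/ɾ/ is a rhotic (sonority 7).
/m/ is a nasal (sonority 5).
/ŋ/ is a nasal (sonority 5).
/w/ is a semivowel (sonority 8).
/θ/→/ɾ/: 3→7 (does not fall) — violation.
/ɾ/→/m/: 7→5 (falls) — ok.
/m/→/ŋ/: 5→5 (plateau) — violation.
/ŋ/→/w/: 5→8 (does not fall) — violation.

3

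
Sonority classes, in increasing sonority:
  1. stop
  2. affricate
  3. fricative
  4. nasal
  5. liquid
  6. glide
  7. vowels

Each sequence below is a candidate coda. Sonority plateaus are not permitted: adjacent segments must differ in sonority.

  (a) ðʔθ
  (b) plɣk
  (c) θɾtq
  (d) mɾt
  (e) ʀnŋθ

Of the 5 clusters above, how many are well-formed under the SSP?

0

(a) ðʔθ: profile 3-1-3 — violates.
(b) plɣk: profile 1-5-3-1 — violates.
(c) θɾtq: profile 3-5-1-1 — violates.
(d) mɾt: profile 4-5-1 — violates.
(e) ʀnŋθ: profile 5-4-4-3 — violates.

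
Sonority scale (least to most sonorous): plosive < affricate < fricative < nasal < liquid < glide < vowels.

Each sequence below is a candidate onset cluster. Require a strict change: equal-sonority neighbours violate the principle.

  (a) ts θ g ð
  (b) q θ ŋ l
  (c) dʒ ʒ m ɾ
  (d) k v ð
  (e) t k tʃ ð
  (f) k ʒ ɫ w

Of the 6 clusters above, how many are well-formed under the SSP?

(a) 2-3-1-3 → violates
(b) 1-3-4-5 → obeys
(c) 2-3-4-5 → obeys
(d) 1-3-3 → violates
(e) 1-1-2-3 → violates
(f) 1-3-5-6 → obeys

3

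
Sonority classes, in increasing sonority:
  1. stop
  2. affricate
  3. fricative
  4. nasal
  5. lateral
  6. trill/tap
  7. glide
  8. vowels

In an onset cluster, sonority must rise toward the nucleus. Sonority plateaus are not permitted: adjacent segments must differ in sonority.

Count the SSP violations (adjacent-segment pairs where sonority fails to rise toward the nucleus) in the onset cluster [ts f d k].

2

/ts/: affricate = 2.
/f/: fricative = 3.
/d/: stop = 1.
/k/: stop = 1.
/ts/→/f/: 2→3 (rises) — ok.
/f/→/d/: 3→1 (does not rise) — violation.
/d/→/k/: 1→1 (plateau) — violation.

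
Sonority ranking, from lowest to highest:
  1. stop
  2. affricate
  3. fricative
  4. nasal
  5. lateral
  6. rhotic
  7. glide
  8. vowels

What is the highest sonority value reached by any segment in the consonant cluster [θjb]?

7

/θ/: fricative = 3.
/j/: glide = 7.
/b/: stop = 1.
The maximum is 7.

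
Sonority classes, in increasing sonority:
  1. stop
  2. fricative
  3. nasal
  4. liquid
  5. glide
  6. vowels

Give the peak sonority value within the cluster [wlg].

/w/: glide = 5.
/l/: liquid = 4.
/g/: stop = 1.
The maximum is 5.

5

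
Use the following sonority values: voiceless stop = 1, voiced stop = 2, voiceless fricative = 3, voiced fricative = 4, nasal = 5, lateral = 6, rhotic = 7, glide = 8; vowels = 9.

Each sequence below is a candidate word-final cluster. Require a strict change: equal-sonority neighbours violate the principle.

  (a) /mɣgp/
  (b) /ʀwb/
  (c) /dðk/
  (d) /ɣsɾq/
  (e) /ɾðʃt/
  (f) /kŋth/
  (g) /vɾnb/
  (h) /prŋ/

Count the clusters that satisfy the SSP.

(a) /mɣgp/: profile 5-4-2-1 — obeys.
(b) /ʀwb/: profile 7-8-2 — violates.
(c) /dðk/: profile 2-4-1 — violates.
(d) /ɣsɾq/: profile 4-3-7-1 — violates.
(e) /ɾðʃt/: profile 7-4-3-1 — obeys.
(f) /kŋth/: profile 1-5-1-3 — violates.
(g) /vɾnb/: profile 4-7-5-2 — violates.
(h) /prŋ/: profile 1-7-5 — violates.

2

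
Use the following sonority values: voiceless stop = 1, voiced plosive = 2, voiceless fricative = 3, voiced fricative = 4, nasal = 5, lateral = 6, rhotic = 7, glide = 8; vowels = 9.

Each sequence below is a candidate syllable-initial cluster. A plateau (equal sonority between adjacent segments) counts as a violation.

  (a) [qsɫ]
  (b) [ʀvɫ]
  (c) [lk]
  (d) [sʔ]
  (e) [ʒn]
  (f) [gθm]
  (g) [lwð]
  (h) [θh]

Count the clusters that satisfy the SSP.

(a) [qsɫ]: profile 1-3-6 — obeys.
(b) [ʀvɫ]: profile 7-4-6 — violates.
(c) [lk]: profile 6-1 — violates.
(d) [sʔ]: profile 3-1 — violates.
(e) [ʒn]: profile 4-5 — obeys.
(f) [gθm]: profile 2-3-5 — obeys.
(g) [lwð]: profile 6-8-4 — violates.
(h) [θh]: profile 3-3 — violates.

3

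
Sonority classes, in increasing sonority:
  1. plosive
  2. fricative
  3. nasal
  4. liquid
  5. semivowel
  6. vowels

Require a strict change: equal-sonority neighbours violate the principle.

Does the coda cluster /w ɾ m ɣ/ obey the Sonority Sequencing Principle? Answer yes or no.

yes

/w/ is a semivowel (sonority 5).
/ɾ/ is a liquid (sonority 4).
/m/ is a nasal (sonority 3).
/ɣ/ is a fricative (sonority 2).
The profile 5-4-3-2 strictly falls, so the coda cluster satisfies the SSP.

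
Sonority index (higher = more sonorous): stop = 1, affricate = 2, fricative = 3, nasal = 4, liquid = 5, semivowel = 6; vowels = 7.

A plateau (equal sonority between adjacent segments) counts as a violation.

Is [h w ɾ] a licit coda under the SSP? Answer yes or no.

no

/h/: fricative = 3.
/w/: semivowel = 6.
/ɾ/: liquid = 5.
The profile is 3-6-5. Between /h/ (3) and /w/ (6) sonority does not fall, so the cluster violates the SSP.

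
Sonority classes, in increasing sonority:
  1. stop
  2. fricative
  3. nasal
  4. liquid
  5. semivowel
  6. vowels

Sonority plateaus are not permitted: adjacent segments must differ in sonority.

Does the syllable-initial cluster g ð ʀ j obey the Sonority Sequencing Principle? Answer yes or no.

/g/ — stop, sonority 1.
/ð/ — fricative, sonority 2.
/ʀ/ — liquid, sonority 4.
/j/ — semivowel, sonority 5.
The profile 1-2-4-5 strictly rises, so the syllable-initial cluster satisfies the SSP.

yes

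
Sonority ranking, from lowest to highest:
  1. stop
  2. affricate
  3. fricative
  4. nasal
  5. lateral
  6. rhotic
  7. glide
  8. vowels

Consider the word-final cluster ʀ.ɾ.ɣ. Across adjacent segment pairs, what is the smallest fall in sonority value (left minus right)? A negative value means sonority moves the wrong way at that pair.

0

/ʀ/: rhotic = 6.
/ɾ/: rhotic = 6.
/ɣ/: fricative = 3.
/ʀ/→/ɾ/: change +0.
/ɾ/→/ɣ/: change +3.
Minimum = 0.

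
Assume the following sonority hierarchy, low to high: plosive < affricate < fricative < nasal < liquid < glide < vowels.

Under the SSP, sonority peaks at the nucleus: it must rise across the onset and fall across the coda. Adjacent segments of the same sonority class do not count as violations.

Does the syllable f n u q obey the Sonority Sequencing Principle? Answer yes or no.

Onset: /f/ is a fricative (sonority 3), /n/ is a nasal (sonority 4); then the nucleus /u/ (sonority 7).
Onset profile 3-4-7 — rises to the nucleus.
Coda: /q/ is a plosive (sonority 1).
Coda profile 7-1 — falls from the nucleus.

yes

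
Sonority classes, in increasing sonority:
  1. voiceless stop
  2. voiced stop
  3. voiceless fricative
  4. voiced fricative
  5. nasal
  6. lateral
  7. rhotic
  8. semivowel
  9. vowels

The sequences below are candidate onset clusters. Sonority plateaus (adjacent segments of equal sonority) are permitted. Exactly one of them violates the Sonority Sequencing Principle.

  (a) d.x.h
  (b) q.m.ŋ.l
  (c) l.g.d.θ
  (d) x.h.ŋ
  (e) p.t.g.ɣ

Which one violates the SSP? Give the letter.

(a) 2-3-3 → obeys
(b) 1-5-5-6 → obeys
(c) 6-2-2-3 → violates
(d) 3-3-5 → obeys
(e) 1-1-2-4 → obeys

c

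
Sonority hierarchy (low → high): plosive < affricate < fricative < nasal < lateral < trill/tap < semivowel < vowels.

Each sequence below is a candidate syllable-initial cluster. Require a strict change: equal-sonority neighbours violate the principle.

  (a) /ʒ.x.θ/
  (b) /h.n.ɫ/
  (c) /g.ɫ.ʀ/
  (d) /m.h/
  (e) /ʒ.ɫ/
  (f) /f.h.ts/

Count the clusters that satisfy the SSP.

(a) /ʒ.x.θ/: profile 3-3-3 — violates.
(b) /h.n.ɫ/: profile 3-4-5 — obeys.
(c) /g.ɫ.ʀ/: profile 1-5-6 — obeys.
(d) /m.h/: profile 4-3 — violates.
(e) /ʒ.ɫ/: profile 3-5 — obeys.
(f) /f.h.ts/: profile 3-3-2 — violates.

3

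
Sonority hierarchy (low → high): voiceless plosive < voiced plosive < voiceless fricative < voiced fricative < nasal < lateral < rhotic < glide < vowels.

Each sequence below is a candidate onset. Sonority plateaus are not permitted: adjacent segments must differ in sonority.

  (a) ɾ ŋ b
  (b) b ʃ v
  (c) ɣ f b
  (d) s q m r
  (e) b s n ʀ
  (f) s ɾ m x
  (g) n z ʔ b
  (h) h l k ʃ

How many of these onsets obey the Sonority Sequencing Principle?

(a) sonority 7-5-2: ill-formed.
(b) sonority 2-3-4: well-formed.
(c) sonority 4-3-2: ill-formed.
(d) sonority 3-1-5-7: ill-formed.
(e) sonority 2-3-5-7: well-formed.
(f) sonority 3-7-5-3: ill-formed.
(g) sonority 5-4-1-2: ill-formed.
(h) sonority 3-6-1-3: ill-formed.

2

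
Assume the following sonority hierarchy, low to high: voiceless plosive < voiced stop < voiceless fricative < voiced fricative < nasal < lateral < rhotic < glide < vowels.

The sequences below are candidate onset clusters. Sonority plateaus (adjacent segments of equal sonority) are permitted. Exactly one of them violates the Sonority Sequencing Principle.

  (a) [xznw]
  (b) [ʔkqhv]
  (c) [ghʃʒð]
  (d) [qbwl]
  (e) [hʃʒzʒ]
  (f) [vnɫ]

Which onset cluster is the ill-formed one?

d

(a) sonority 3-4-5-8: well-formed.
(b) sonority 1-1-1-3-4: well-formed.
(c) sonority 2-3-3-4-4: well-formed.
(d) sonority 1-2-8-6: ill-formed.
(e) sonority 3-3-4-4-4: well-formed.
(f) sonority 4-5-6: well-formed.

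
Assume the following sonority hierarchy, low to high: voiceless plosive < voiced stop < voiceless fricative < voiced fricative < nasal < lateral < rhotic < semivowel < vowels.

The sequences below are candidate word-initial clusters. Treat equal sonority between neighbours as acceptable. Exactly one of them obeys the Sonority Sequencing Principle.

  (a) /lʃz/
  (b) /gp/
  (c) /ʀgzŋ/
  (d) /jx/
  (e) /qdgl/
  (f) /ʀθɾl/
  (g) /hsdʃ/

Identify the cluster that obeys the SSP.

e

(a) /lʃz/: profile 6-3-4 — violates.
(b) /gp/: profile 2-1 — violates.
(c) /ʀgzŋ/: profile 7-2-4-5 — violates.
(d) /jx/: profile 8-3 — violates.
(e) /qdgl/: profile 1-2-2-6 — obeys.
(f) /ʀθɾl/: profile 7-3-7-6 — violates.
(g) /hsdʃ/: profile 3-3-2-3 — violates.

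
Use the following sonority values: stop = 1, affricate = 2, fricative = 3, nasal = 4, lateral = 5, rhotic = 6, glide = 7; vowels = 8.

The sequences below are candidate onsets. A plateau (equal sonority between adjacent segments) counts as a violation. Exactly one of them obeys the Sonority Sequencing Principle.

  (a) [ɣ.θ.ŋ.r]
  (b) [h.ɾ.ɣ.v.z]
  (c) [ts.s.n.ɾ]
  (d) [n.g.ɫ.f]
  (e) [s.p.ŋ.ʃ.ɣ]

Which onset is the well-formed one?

(a) [ɣ.θ.ŋ.r]: profile 3-3-4-6 — violates.
(b) [h.ɾ.ɣ.v.z]: profile 3-6-3-3-3 — violates.
(c) [ts.s.n.ɾ]: profile 2-3-4-6 — obeys.
(d) [n.g.ɫ.f]: profile 4-1-5-3 — violates.
(e) [s.p.ŋ.ʃ.ɣ]: profile 3-1-4-3-3 — violates.

c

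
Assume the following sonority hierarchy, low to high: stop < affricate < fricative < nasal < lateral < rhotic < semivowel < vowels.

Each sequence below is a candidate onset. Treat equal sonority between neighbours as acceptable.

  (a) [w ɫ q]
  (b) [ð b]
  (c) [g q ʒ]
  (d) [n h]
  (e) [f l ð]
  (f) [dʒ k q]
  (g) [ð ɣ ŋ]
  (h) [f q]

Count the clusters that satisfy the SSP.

(a) [w ɫ q]: profile 7-5-1 — violates.
(b) [ð b]: profile 3-1 — violates.
(c) [g q ʒ]: profile 1-1-3 — obeys.
(d) [n h]: profile 4-3 — violates.
(e) [f l ð]: profile 3-5-3 — violates.
(f) [dʒ k q]: profile 2-1-1 — violates.
(g) [ð ɣ ŋ]: profile 3-3-4 — obeys.
(h) [f q]: profile 3-1 — violates.

2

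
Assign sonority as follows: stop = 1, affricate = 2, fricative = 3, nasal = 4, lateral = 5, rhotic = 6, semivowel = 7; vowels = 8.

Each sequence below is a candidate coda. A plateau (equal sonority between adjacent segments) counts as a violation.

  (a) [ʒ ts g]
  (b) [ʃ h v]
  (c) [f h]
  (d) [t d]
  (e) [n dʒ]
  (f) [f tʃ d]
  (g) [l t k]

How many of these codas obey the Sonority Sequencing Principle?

3

(a) sonority 3-2-1: well-formed.
(b) sonority 3-3-3: ill-formed.
(c) sonority 3-3: ill-formed.
(d) sonority 1-1: ill-formed.
(e) sonority 4-2: well-formed.
(f) sonority 3-2-1: well-formed.
(g) sonority 5-1-1: ill-formed.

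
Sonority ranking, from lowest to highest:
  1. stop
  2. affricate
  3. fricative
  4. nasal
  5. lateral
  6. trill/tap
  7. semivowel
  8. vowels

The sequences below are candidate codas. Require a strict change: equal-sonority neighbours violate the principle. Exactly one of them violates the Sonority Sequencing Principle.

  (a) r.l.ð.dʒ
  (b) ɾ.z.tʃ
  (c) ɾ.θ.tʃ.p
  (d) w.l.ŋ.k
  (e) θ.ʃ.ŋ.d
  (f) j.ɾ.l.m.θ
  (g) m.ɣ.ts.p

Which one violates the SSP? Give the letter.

(a) 6-5-3-2 → obeys
(b) 6-3-2 → obeys
(c) 6-3-2-1 → obeys
(d) 7-5-4-1 → obeys
(e) 3-3-4-1 → violates
(f) 7-6-5-4-3 → obeys
(g) 4-3-2-1 → obeys

e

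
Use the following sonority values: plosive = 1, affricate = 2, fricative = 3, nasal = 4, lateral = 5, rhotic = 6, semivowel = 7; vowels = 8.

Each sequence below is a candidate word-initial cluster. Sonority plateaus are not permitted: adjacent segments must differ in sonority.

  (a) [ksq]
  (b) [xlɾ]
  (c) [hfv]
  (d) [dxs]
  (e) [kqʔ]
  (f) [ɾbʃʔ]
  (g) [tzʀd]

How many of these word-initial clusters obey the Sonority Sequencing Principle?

(a) [ksq]: profile 1-3-1 — violates.
(b) [xlɾ]: profile 3-5-6 — obeys.
(c) [hfv]: profile 3-3-3 — violates.
(d) [dxs]: profile 1-3-3 — violates.
(e) [kqʔ]: profile 1-1-1 — violates.
(f) [ɾbʃʔ]: profile 6-1-3-1 — violates.
(g) [tzʀd]: profile 1-3-6-1 — violates.

1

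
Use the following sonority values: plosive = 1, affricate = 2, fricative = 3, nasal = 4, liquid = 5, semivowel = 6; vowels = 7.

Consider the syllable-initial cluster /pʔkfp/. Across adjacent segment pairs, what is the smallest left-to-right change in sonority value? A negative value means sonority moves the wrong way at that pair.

-2

/p/ — plosive, sonority 1.
/ʔ/ — plosive, sonority 1.
/k/ — plosive, sonority 1.
/f/ — fricative, sonority 3.
/p/ — plosive, sonority 1.
/p/→/ʔ/: change +0.
/ʔ/→/k/: change +0.
/k/→/f/: change +2.
/f/→/p/: change -2.
Minimum = -2.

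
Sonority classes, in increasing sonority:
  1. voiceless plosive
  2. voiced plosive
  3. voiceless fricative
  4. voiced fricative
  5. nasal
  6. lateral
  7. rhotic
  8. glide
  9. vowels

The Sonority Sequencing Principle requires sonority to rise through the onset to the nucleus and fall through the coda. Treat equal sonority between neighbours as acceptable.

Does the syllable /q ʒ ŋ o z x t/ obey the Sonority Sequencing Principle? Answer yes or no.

Onset: /q/ is a voiceless plosive (sonority 1), /ʒ/ is a voiced fricative (sonority 4), /ŋ/ is a nasal (sonority 5); then the nucleus /o/ (sonority 9).
Onset profile 1-4-5-9 — rises to the nucleus.
Coda: /z/ is a voiced fricative (sonority 4), /x/ is a voiceless fricative (sonority 3), /t/ is a voiceless plosive (sonority 1).
Coda profile 9-4-3-1 — falls from the nucleus.

yes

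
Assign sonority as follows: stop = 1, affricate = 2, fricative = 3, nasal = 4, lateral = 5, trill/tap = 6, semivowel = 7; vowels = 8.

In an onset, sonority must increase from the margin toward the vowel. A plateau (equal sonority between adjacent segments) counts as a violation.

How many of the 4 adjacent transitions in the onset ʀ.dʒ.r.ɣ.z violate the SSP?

/ʀ/: trill/tap = 6.
/dʒ/: affricate = 2.
/r/: trill/tap = 6.
/ɣ/: fricative = 3.
/z/: fricative = 3.
/ʀ/→/dʒ/: 6→2 (does not rise) — violation.
/dʒ/→/r/: 2→6 (rises) — ok.
/r/→/ɣ/: 6→3 (does not rise) — violation.
/ɣ/→/z/: 3→3 (plateau) — violation.

3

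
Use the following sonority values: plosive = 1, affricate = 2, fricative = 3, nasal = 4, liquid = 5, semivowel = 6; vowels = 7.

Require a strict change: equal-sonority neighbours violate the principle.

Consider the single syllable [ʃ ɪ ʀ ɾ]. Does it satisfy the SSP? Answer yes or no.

Onset: /ʃ/ is a fricative (sonority 3); then the nucleus /ɪ/ (sonority 7).
Onset profile 3-7 — rises to the nucleus.
Coda: /ʀ/ is a liquid (sonority 5), /ɾ/ is a liquid (sonority 5).
Coda profile 7-5-5 — does not strictly fall throughout.

no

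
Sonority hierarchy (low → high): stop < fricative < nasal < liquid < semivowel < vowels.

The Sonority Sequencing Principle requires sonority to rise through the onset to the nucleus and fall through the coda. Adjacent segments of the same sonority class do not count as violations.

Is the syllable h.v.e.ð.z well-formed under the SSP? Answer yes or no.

yes

Onset: /h/ is a fricative (sonority 2), /v/ is a fricative (sonority 2); then the nucleus /e/ (sonority 6).
Onset profile 2-2-6 — rises to the nucleus.
Coda: /ð/ is a fricative (sonority 2), /z/ is a fricative (sonority 2).
Coda profile 6-2-2 — falls from the nucleus.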